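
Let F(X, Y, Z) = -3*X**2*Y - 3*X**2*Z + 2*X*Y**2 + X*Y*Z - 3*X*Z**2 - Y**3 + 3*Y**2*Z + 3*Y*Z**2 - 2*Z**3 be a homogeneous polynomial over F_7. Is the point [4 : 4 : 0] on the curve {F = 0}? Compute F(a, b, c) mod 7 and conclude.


F(4,4,0) ≡ 5 (mod 7); P is NOT on the curve.

Evaluate F(4, 4, 0) term-by-term (mod 7).
  -3*X**2*Y ↦ -3·16·4·1 = -192
  -3*X**2*Z ↦ -3·16·1·0 = 0
  2*X*Y**2 ↦ 2·4·16·1 = 128
  X*Y*Z ↦ 1·4·4·0 = 0
  -3*X*Z**2 ↦ -3·4·1·0 = 0
  -Y**3 ↦ -1·1·64·1 = -64
  3*Y**2*Z ↦ 3·1·16·0 = 0
  3*Y*Z**2 ↦ 3·1·4·0 = 0
  -2*Z**3 ↦ -2·1·1·0 = 0
Sum: F(4, 4, 0) = (-192) + (0) + (128) + (0) + (0) + (-64) + (0) + (0) + (0) = -128.
Reducing mod 7: -128 ≡ 5 (mod 7).
Since F(a, b, c) ≡ 5 ≠ 0 (mod 7), P does NOT lie on the curve.


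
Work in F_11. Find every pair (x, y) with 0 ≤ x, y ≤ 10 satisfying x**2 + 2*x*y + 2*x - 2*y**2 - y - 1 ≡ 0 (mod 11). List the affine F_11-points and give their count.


Affine F_11-points: {(0, 2), (0, 3), (3, 3), (3, 5), (5, 2), (5, 8), (7, 5), (7, 7), (10, 7), (10, 8)}; count = 10.

For each of the 121 pairs (x, y) ∈ F_11², evaluate f(x, y) mod 11. Record the zeros.
  x = 0: [0↦10, 1↦7, 2↦0, 3↦0, 4↦7, 5↦10, 6↦9, 7↦4, 8↦6, 9↦4, 10↦9]  zeros at y ∈ {2, 3}
  x = 1: [0↦2, 1↦1, 2↦7, 3↦9, 4↦7, 5↦1, 6↦2, 7↦10, 8↦3, 9↦3, 10↦10]  zeros at y ∈ ∅
  x = 2: [0↦7, 1↦8, 2↦5, 3↦9, 4↦9, 5↦5, 6↦8, 7↦7, 8↦2, 9↦4, 10↦2]  zeros at y ∈ ∅
  x = 3: [0↦3, 1↦6, 2↦5, 3↦0, 4↦2, 5↦0, 6↦5, 7↦6, 8↦3, 9↦7, 10↦7]  zeros at y ∈ {3, 5}
  x = 4: [0↦1, 1↦6, 2↦7, 3↦4, 4↦8, 5↦8, 6↦4, 7↦7, 8↦6, 9↦1, 10↦3]  zeros at y ∈ ∅
  x = 5: [0↦1, 1↦8, 2↦0, 3↦10, 4↦5, 5↦7, 6↦5, 7↦10, 8↦0, 9↦8, 10↦1]  zeros at y ∈ {2, 8}
  x = 6: [0↦3, 1↦1, 2↦6, 3↦7, 4↦4, 5↦8, 6↦8, 7↦4, 8↦7, 9↦6, 10↦1]  zeros at y ∈ ∅
  x = 7: [0↦7, 1↦7, 2↦3, 3↦6, 4↦5, 5↦0, 6↦2, 7↦0, 8↦5, 9↦6, 10↦3]  zeros at y ∈ {5, 7}
  x = 8: [0↦2, 1↦4, 2↦2, 3↦7, 4↦8, 5↦5, 6↦9, 7↦9, 8↦5, 9↦8, 10↦7]  zeros at y ∈ ∅
  x = 9: [0↦10, 1↦3, 2↦3, 3↦10, 4↦2, 5↦1, 6↦7, 7↦9, 8↦7, 9↦1, 10↦2]  zeros at y ∈ ∅
  x = 10: [0↦9, 1↦4, 2↦6, 3↦4, 4↦9, 5↦10, 6↦7, 7↦0, 8↦0, 9↦7, 10↦10]  zeros at y ∈ {7, 8}
Collecting zeros: affine points = {(0, 2), (0, 3), (3, 3), (3, 5), (5, 2), (5, 8), (7, 5), (7, 7), (10, 7), (10, 8)}.
Total count |C(F_11)_aff| = 10.


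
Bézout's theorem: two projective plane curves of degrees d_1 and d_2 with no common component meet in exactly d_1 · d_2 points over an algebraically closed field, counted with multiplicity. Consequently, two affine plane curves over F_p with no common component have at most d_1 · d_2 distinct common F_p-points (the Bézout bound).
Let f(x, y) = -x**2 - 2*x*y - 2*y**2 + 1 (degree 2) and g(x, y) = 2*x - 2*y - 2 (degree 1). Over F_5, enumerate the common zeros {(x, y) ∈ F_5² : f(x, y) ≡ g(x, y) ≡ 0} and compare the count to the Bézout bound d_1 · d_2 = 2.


Common zeros: {(1, 0)}; count = 1; Bézout bound = 2.

deg(f) = 2, deg(g) = 1, so Bézout bound = 2.
Scan x ∈ F_5. For each x, list the y ∈ F_5 with f(x, y) ≡ 0 and those with g(x, y) ≡ 0 (mod 5); the common zeros in that column are the intersection.
  x = 0: f ≡ 0 at y ∈ ∅; g ≡ 0 at y ∈ {4}; common: ∅.
  x = 1: f ≡ 0 at y ∈ {0, 4}; g ≡ 0 at y ∈ {0}; common: {0}.
  x = 2: f ≡ 0 at y ∈ ∅; g ≡ 0 at y ∈ {1}; common: ∅.
  x = 3: f ≡ 0 at y ∈ ∅; g ≡ 0 at y ∈ {2}; common: ∅.
  x = 4: f ≡ 0 at y ∈ {0, 1}; g ≡ 0 at y ∈ {3}; common: ∅.
Collecting: common zeros = {(1, 0)}, so the count is 1.
Comparison with the Bézout bound: 1 ≤ 2 = deg(f)·deg(g), as expected for curves with no common component (the affine F_5-count falls short of the bound because intersections may lie at infinity, over extension fields, or carry multiplicity).


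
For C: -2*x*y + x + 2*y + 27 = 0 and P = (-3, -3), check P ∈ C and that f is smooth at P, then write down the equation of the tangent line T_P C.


Tangent line at P: 7*x + 8*y + 45 = 0.

Step 1: f(-3, -3) = 0, so P lies on C.
Step 2: partial derivatives
  f_x(x, y) = 1 - 2*y, f_y(x, y) = 2 - 2*x.
  f_x(P) = 7, f_y(P) = 8 (gradient nonzero, so P is smooth).
Step 3: tangent line at P: 7·(x − -3) + 8·(y − -3) = 0.
Expanding: 7*x + 8*y + 45 = 0.


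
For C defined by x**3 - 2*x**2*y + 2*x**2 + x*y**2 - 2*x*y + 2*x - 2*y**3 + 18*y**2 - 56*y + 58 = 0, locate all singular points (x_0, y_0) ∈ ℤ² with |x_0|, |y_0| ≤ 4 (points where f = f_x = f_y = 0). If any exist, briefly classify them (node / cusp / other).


Singular points: {(1, 3)}; classification: node.

Compute partial derivatives:
  f_x = 3*x**2 - 4*x*y + 4*x + y**2 - 2*y + 2.
  f_y = -2*x**2 + 2*x*y - 2*x - 6*y**2 + 36*y - 56.
Scan x_0 ∈ {−4, ..., 4}. For each x_0, f_y(x_0, y) is a polynomial in y; find its integer roots y ∈ {−4, ..., 4}, then test f_x and f at those candidates.
  x = -4: f_y(-4, y) = -6*y**2 + 28*y - 80; no integer root y with |y| ≤ 4.
  x = -3: f_y(-3, y) = -6*y**2 + 30*y - 68; no integer root y with |y| ≤ 4.
  x = -2: f_y(-2, y) = -6*y**2 + 32*y - 60; no integer root y with |y| ≤ 4.
  x = -1: f_y(-1, y) = -6*y**2 + 34*y - 56; no integer root y with |y| ≤ 4.
  x = 0: f_y(0, y) = -6*y**2 + 36*y - 56; no integer root y with |y| ≤ 4.
  x = 1: f_y(1, y) = -6*y**2 + 38*y - 60; vanishes at y ∈ {3}. (1, 3): f_x = 0, f = 0 — SINGULAR.
  x = 2: f_y(2, y) = -6*y**2 + 40*y - 68; no integer root y with |y| ≤ 4.
  x = 3: f_y(3, y) = -6*y**2 + 42*y - 80; no integer root y with |y| ≤ 4.
  x = 4: f_y(4, y) = -6*y**2 + 44*y - 96; no integer root y with |y| ≤ 4.
Only singular point on the grid: (1, 3).
Classify: substitute x = 1 + u, y = 3 + v and expand: f = u**3 - 2*u**2*v - u**2 + u*v**2 - 2*v**3 + v**2.
No constant or linear terms (consistent with a singular point). Quadratic part: -u**2 + v**2. Cubic part: u**3 - 2*u**2*v + u*v**2 - 2*v**3.
The quadratic part v**2 - u**2 = (v − u)(v + u) splits into two distinct linear factors, so there are two distinct tangent lines y − 3 = ±(x − 1) — this is a node (ordinary double point).
Classification: node.


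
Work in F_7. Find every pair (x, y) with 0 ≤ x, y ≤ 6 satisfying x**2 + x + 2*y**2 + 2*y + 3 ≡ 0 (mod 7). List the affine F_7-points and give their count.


Affine F_7-points: {(0, 1), (0, 5), (2, 2), (2, 4), (4, 2), (4, 4), (6, 1), (6, 5)}; count = 8.

For each of the 49 pairs (x, y) ∈ F_7², evaluate f(x, y) mod 7. Record the zeros.
  x = 0: [0↦3, 1↦0, 2↦1, 3↦6, 4↦1, 5↦0, 6↦3]  zeros at y ∈ {1, 5}
  x = 1: [0↦5, 1↦2, 2↦3, 3↦1, 4↦3, 5↦2, 6↦5]  zeros at y ∈ ∅
  x = 2: [0↦2, 1↦6, 2↦0, 3↦5, 4↦0, 5↦6, 6↦2]  zeros at y ∈ {2, 4}
  x = 3: [0↦1, 1↦5, 2↦6, 3↦4, 4↦6, 5↦5, 6↦1]  zeros at y ∈ ∅
  x = 4: [0↦2, 1↦6, 2↦0, 3↦5, 4↦0, 5↦6, 6↦2]  zeros at y ∈ {2, 4}
  x = 5: [0↦5, 1↦2, 2↦3, 3↦1, 4↦3, 5↦2, 6↦5]  zeros at y ∈ ∅
  x = 6: [0↦3, 1↦0, 2↦1, 3↦6, 4↦1, 5↦0, 6↦3]  zeros at y ∈ {1, 5}
Collecting zeros: affine points = {(0, 1), (0, 5), (2, 2), (2, 4), (4, 2), (4, 4), (6, 1), (6, 5)}.
Total count |C(F_7)_aff| = 8.


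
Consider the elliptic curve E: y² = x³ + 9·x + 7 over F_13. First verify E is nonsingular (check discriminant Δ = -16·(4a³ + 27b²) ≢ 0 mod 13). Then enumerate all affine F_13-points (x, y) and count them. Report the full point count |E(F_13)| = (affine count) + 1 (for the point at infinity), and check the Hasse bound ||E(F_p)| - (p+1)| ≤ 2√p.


Affine points = {(1, 2), (1, 11), (3, 3), (3, 10), (4, 4), (4, 9), (6, 2), (6, 11), (7, 6), (7, 7), (12, 6), (12, 7)}; affine count = 12; |E(F_13)| = 13.

Discriminant check: Δ ∝ 4a³ + 27b² = 4·9³ + 27·7² = 4·729 + 27·49 ≡ 1 (mod 13). Nonzero ⇒ E is nonsingular.
For each x ∈ F_13, compute rhs = x³ + 9·x + 7 mod 13, then count y ∈ F_13 with y² ≡ rhs.
  x = 0: rhs = 7, matching y values: none (0 points).
  x = 1: rhs = 4, matching y values: 2, 11 (2 points).
  x = 2: rhs = 7, matching y values: none (0 points).
  x = 3: rhs = 9, matching y values: 3, 10 (2 points).
  x = 4: rhs = 3, matching y values: 4, 9 (2 points).
  x = 5: rhs = 8, matching y values: none (0 points).
  x = 6: rhs = 4, matching y values: 2, 11 (2 points).
  x = 7: rhs = 10, matching y values: 6, 7 (2 points).
  x = 8: rhs = 6, matching y values: none (0 points).
  x = 9: rhs = 11, matching y values: none (0 points).
  x = 10: rhs = 5, matching y values: none (0 points).
  x = 11: rhs = 7, matching y values: none (0 points).
  x = 12: rhs = 10, matching y values: 6, 7 (2 points).
Total affine count: 12.
Full point count |E(F_13)| = 12 + 1 = 13.
Hasse bound: |13 − (13+1)| = |-1| = 1 ≤ 2√13 ≈ 7.2111 ✓.


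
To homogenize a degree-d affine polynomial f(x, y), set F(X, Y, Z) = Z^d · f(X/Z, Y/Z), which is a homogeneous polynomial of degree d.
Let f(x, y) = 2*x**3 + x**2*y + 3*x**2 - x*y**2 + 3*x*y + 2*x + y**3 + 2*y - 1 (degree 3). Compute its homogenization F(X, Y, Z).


F(X, Y, Z) = 2*X**3 + X**2*Y + 3*X**2*Z - X*Y**2 + 3*X*Y*Z + 2*X*Z**2 + Y**3 + 2*Y*Z**2 - Z**3

deg(f) = 3.
Substitute x = X/Z, y = Y/Z into f, then multiply by Z^3.
  monomial 2·x^3·y^0 ↦ 2·X^3·Y^0·Z^0.
  monomial 1·x^2·y^1 ↦ 1·X^2·Y^1·Z^0.
  monomial 3·x^2·y^0 ↦ 3·X^2·Y^0·Z^1.
  monomial -1·x^1·y^2 ↦ -1·X^1·Y^2·Z^0.
  monomial 3·x^1·y^1 ↦ 3·X^1·Y^1·Z^1.
  monomial 2·x^1·y^0 ↦ 2·X^1·Y^0·Z^2.
  monomial 1·x^0·y^3 ↦ 1·X^0·Y^3·Z^0.
  monomial 2·x^0·y^1 ↦ 2·X^0·Y^1·Z^2.
  monomial -1·x^0·y^0 ↦ -1·X^0·Y^0·Z^3.
Collecting: F(X, Y, Z) = 2*X**3 + X**2*Y + 3*X**2*Z - X*Y**2 + 3*X*Y*Z + 2*X*Z**2 + Y**3 + 2*Y*Z**2 - Z**3.


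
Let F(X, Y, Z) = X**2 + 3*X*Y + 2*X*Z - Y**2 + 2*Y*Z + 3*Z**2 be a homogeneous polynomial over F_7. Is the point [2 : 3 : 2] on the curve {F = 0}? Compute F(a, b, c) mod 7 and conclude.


F(2,3,2) ≡ 3 (mod 7); P is NOT on the curve.

Evaluate F(2, 3, 2) term-by-term (mod 7).
  X**2 ↦ 1·4·1·1 = 4
  3*X*Y ↦ 3·2·3·1 = 18
  2*X*Z ↦ 2·2·1·2 = 8
  -Y**2 ↦ -1·1·9·1 = -9
  2*Y*Z ↦ 2·1·3·2 = 12
  3*Z**2 ↦ 3·1·1·4 = 12
Sum: F(2, 3, 2) = (4) + (18) + (8) + (-9) + (12) + (12) = 45.
Reducing mod 7: 45 ≡ 3 (mod 7).
Since F(a, b, c) ≡ 3 ≠ 0 (mod 7), P does NOT lie on the curve.


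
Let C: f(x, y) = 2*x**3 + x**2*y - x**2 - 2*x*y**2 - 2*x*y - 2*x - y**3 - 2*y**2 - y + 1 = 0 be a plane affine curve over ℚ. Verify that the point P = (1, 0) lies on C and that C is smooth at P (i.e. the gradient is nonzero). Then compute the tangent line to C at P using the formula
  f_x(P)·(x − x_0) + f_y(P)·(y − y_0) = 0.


Tangent line at P: 2*x - 2*y - 2 = 0.

Step 1: f(1, 0) = 0, so P lies on C.
Step 2: partial derivatives
  f_x(x, y) = 6*x**2 + 2*x*y - 2*x - 2*y**2 - 2*y - 2, f_y(x, y) = x**2 - 4*x*y - 2*x - 3*y**2 - 4*y - 1.
  f_x(P) = 2, f_y(P) = -2 (gradient nonzero, so P is smooth).
Step 3: tangent line at P: 2·(x − 1) + -2·(y − 0) = 0.
Expanding: 2*x - 2*y - 2 = 0.


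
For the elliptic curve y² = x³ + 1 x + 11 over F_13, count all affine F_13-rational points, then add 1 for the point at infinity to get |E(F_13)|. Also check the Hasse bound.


Affine points = {(1, 0), (4, 1), (4, 12), (6, 5), (6, 8), (7, 6), (7, 7), (11, 1), (11, 12), (12, 3), (12, 10)}; affine count = 11; |E(F_13)| = 12.

Discriminant check: Δ ∝ 4a³ + 27b² = 4·1³ + 27·11² = 4·1 + 27·121 ≡ 8 (mod 13). Nonzero ⇒ E is nonsingular.
For each x ∈ F_13, compute rhs = x³ + 1·x + 11 mod 13, then count y ∈ F_13 with y² ≡ rhs.
  x = 0: rhs = 11, matching y values: none (0 points).
  x = 1: rhs = 0, matching y values: 0 (1 points).
  x = 2: rhs = 8, matching y values: none (0 points).
  x = 3: rhs = 2, matching y values: none (0 points).
  x = 4: rhs = 1, matching y values: 1, 12 (2 points).
  x = 5: rhs = 11, matching y values: none (0 points).
  x = 6: rhs = 12, matching y values: 5, 8 (2 points).
  x = 7: rhs = 10, matching y values: 6, 7 (2 points).
  x = 8: rhs = 11, matching y values: none (0 points).
  x = 9: rhs = 8, matching y values: none (0 points).
  x = 10: rhs = 7, matching y values: none (0 points).
  x = 11: rhs = 1, matching y values: 1, 12 (2 points).
  x = 12: rhs = 9, matching y values: 3, 10 (2 points).
Total affine count: 11.
Full point count |E(F_13)| = 11 + 1 = 12.
Hasse bound: |12 − (13+1)| = |-2| = 2 ≤ 2√13 ≈ 7.2111 ✓.


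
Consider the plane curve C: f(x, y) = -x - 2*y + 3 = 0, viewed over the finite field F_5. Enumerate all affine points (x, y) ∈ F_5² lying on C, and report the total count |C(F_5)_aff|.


Affine F_5-points: {(0, 4), (1, 1), (2, 3), (3, 0), (4, 2)}; count = 5.

For each of the 25 pairs (x, y) ∈ F_5², evaluate f(x, y) mod 5. Record the zeros.
  x = 0: [0↦3, 1↦1, 2↦4, 3↦2, 4↦0]  zeros at y ∈ {4}
  x = 1: [0↦2, 1↦0, 2↦3, 3↦1, 4↦4]  zeros at y ∈ {1}
  x = 2: [0↦1, 1↦4, 2↦2, 3↦0, 4↦3]  zeros at y ∈ {3}
  x = 3: [0↦0, 1↦3, 2↦1, 3↦4, 4↦2]  zeros at y ∈ {0}
  x = 4: [0↦4, 1↦2, 2↦0, 3↦3, 4↦1]  zeros at y ∈ {2}
Collecting zeros: affine points = {(0, 4), (1, 1), (2, 3), (3, 0), (4, 2)}.
Total count |C(F_5)_aff| = 5.


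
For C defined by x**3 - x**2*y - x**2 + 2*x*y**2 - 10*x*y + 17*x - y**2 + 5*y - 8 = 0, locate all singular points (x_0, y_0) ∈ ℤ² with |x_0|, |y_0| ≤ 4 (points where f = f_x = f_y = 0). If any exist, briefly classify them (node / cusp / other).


Singular points: {(1, 3)}; classification: node.

Compute partial derivatives:
  f_x = 3*x**2 - 2*x*y - 2*x + 2*y**2 - 10*y + 17.
  f_y = -x**2 + 4*x*y - 10*x - 2*y + 5.
Scan x_0 ∈ {−4, ..., 4}. For each x_0, f_y(x_0, y) is a polynomial in y; find its integer roots y ∈ {−4, ..., 4}, then test f_x and f at those candidates.
  x = -4: f_y(-4, y) = 29 - 18*y; no integer root y with |y| ≤ 4.
  x = -3: f_y(-3, y) = 26 - 14*y; no integer root y with |y| ≤ 4.
  x = -2: f_y(-2, y) = 21 - 10*y; no integer root y with |y| ≤ 4.
  x = -1: f_y(-1, y) = 14 - 6*y; no integer root y with |y| ≤ 4.
  x = 0: f_y(0, y) = 5 - 2*y; no integer root y with |y| ≤ 4.
  x = 1: f_y(1, y) = 2*y - 6; vanishes at y ∈ {3}. (1, 3): f_x = 0, f = 0 — SINGULAR.
  x = 2: f_y(2, y) = 6*y - 19; no integer root y with |y| ≤ 4.
  x = 3: f_y(3, y) = 10*y - 34; no integer root y with |y| ≤ 4.
  x = 4: f_y(4, y) = 14*y - 51; no integer root y with |y| ≤ 4.
Only singular point on the grid: (1, 3).
Classify: substitute x = 1 + u, y = 3 + v and expand: f = u**3 - u**2*v - u**2 + 2*u*v**2 + v**2.
No constant or linear terms (consistent with a singular point). Quadratic part: -u**2 + v**2. Cubic part: u**3 - u**2*v + 2*u*v**2.
The quadratic part v**2 - u**2 = (v − u)(v + u) splits into two distinct linear factors, so there are two distinct tangent lines y − 3 = ±(x − 1) — this is a node (ordinary double point).
Classification: node.


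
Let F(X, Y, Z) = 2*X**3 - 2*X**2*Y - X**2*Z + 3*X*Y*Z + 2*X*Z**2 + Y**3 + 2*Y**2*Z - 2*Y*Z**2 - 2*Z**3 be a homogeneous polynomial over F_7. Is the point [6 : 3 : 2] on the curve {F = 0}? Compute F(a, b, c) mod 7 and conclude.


F(6,3,2) ≡ 1 (mod 7); P is NOT on the curve.

Evaluate F(6, 3, 2) term-by-term (mod 7).
  2*X**3 ↦ 2·216·1·1 = 432
  -2*X**2*Y ↦ -2·36·3·1 = -216
  -X**2*Z ↦ -1·36·1·2 = -72
  3*X*Y*Z ↦ 3·6·3·2 = 108
  2*X*Z**2 ↦ 2·6·1·4 = 48
  Y**3 ↦ 1·1·27·1 = 27
  2*Y**2*Z ↦ 2·1·9·2 = 36
  -2*Y*Z**2 ↦ -2·1·3·4 = -24
  -2*Z**3 ↦ -2·1·1·8 = -16
Sum: F(6, 3, 2) = (432) + (-216) + (-72) + (108) + (48) + (27) + (36) + (-24) + (-16) = 323.
Reducing mod 7: 323 ≡ 1 (mod 7).
Since F(a, b, c) ≡ 1 ≠ 0 (mod 7), P does NOT lie on the curve.


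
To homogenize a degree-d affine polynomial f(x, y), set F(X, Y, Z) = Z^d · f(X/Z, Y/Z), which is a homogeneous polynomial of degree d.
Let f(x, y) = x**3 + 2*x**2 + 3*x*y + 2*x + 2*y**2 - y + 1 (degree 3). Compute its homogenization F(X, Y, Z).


F(X, Y, Z) = X**3 + 2*X**2*Z + 3*X*Y*Z + 2*X*Z**2 + 2*Y**2*Z - Y*Z**2 + Z**3

deg(f) = 3.
Substitute x = X/Z, y = Y/Z into f, then multiply by Z^3.
  monomial 1·x^3·y^0 ↦ 1·X^3·Y^0·Z^0.
  monomial 2·x^2·y^0 ↦ 2·X^2·Y^0·Z^1.
  monomial 3·x^1·y^1 ↦ 3·X^1·Y^1·Z^1.
  monomial 2·x^1·y^0 ↦ 2·X^1·Y^0·Z^2.
  monomial 2·x^0·y^2 ↦ 2·X^0·Y^2·Z^1.
  monomial -1·x^0·y^1 ↦ -1·X^0·Y^1·Z^2.
  monomial 1·x^0·y^0 ↦ 1·X^0·Y^0·Z^3.
Collecting: F(X, Y, Z) = X**3 + 2*X**2*Z + 3*X*Y*Z + 2*X*Z**2 + 2*Y**2*Z - Y*Z**2 + Z**3.


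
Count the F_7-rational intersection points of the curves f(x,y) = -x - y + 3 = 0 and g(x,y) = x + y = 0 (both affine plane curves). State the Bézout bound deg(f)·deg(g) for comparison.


Common zeros: ∅; count = 0; Bézout bound = 1.

deg(f) = 1, deg(g) = 1, so Bézout bound = 1.
Scan x ∈ F_7. For each x, list the y ∈ F_7 with f(x, y) ≡ 0 and those with g(x, y) ≡ 0 (mod 7); the common zeros in that column are the intersection.
  x = 0: f ≡ 0 at y ∈ {3}; g ≡ 0 at y ∈ {0}; common: ∅.
  x = 1: f ≡ 0 at y ∈ {2}; g ≡ 0 at y ∈ {6}; common: ∅.
  x = 2: f ≡ 0 at y ∈ {1}; g ≡ 0 at y ∈ {5}; common: ∅.
  x = 3: f ≡ 0 at y ∈ {0}; g ≡ 0 at y ∈ {4}; common: ∅.
  x = 4: f ≡ 0 at y ∈ {6}; g ≡ 0 at y ∈ {3}; common: ∅.
  x = 5: f ≡ 0 at y ∈ {5}; g ≡ 0 at y ∈ {2}; common: ∅.
  x = 6: f ≡ 0 at y ∈ {4}; g ≡ 0 at y ∈ {1}; common: ∅.
Collecting: common zeros = ∅, so the count is 0.
Comparison with the Bézout bound: 0 ≤ 1 = deg(f)·deg(g), as expected for curves with no common component (the affine F_7-count falls short of the bound because intersections may lie at infinity, over extension fields, or carry multiplicity).


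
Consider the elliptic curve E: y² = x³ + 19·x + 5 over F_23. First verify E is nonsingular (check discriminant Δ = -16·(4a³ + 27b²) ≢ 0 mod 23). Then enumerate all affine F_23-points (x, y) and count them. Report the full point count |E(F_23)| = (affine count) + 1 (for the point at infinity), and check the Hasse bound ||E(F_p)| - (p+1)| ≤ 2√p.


Affine points = {(1, 5), (1, 18), (5, 8), (5, 15), (6, 6), (6, 17), (8, 5), (8, 18), (9, 10), (9, 13), (11, 2), (11, 21), (12, 11), (12, 12), (14, 5), (14, 18), (15, 10), (15, 13), (16, 9), (16, 14), (19, 7), (19, 16), (20, 6), (20, 17), (22, 10), (22, 13)}; affine count = 26; |E(F_23)| = 27.

Discriminant check: Δ ∝ 4a³ + 27b² = 4·19³ + 27·5² = 4·6859 + 27·25 ≡ 5 (mod 23). Nonzero ⇒ E is nonsingular.
For each x ∈ F_23, compute rhs = x³ + 19·x + 5 mod 23, then count y ∈ F_23 with y² ≡ rhs.
  x = 0: rhs = 5, matching y values: none (0 points).
  x = 1: rhs = 2, matching y values: 5, 18 (2 points).
  x = 2: rhs = 5, matching y values: none (0 points).
  x = 3: rhs = 20, matching y values: none (0 points).
  x = 4: rhs = 7, matching y values: none (0 points).
  x = 5: rhs = 18, matching y values: 8, 15 (2 points).
  x = 6: rhs = 13, matching y values: 6, 17 (2 points).
  x = 7: rhs = 21, matching y values: none (0 points).
  x = 8: rhs = 2, matching y values: 5, 18 (2 points).
  x = 9: rhs = 8, matching y values: 10, 13 (2 points).
  x = 10: rhs = 22, matching y values: none (0 points).
  x = 11: rhs = 4, matching y values: 2, 21 (2 points).
  x = 12: rhs = 6, matching y values: 11, 12 (2 points).
  x = 13: rhs = 11, matching y values: none (0 points).
  x = 14: rhs = 2, matching y values: 5, 18 (2 points).
  x = 15: rhs = 8, matching y values: 10, 13 (2 points).
  x = 16: rhs = 12, matching y values: 9, 14 (2 points).
  x = 17: rhs = 20, matching y values: none (0 points).
  x = 18: rhs = 15, matching y values: none (0 points).
  x = 19: rhs = 3, matching y values: 7, 16 (2 points).
  x = 20: rhs = 13, matching y values: 6, 17 (2 points).
  x = 21: rhs = 5, matching y values: none (0 points).
  x = 22: rhs = 8, matching y values: 10, 13 (2 points).
Total affine count: 26.
Full point count |E(F_23)| = 26 + 1 = 27.
Hasse bound: |27 − (23+1)| = |3| = 3 ≤ 2√23 ≈ 9.5917 ✓.


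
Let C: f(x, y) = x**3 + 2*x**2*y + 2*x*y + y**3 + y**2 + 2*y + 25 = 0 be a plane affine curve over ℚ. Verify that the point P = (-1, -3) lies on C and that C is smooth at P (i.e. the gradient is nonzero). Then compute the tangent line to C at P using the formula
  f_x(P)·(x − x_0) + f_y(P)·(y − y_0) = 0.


Tangent line at P: 9*x + 23*y + 78 = 0.

Step 1: f(-1, -3) = 0, so P lies on C.
Step 2: partial derivatives
  f_x(x, y) = 3*x**2 + 4*x*y + 2*y, f_y(x, y) = 2*x**2 + 2*x + 3*y**2 + 2*y + 2.
  f_x(P) = 9, f_y(P) = 23 (gradient nonzero, so P is smooth).
Step 3: tangent line at P: 9·(x − -1) + 23·(y − -3) = 0.
Expanding: 9*x + 23*y + 78 = 0.


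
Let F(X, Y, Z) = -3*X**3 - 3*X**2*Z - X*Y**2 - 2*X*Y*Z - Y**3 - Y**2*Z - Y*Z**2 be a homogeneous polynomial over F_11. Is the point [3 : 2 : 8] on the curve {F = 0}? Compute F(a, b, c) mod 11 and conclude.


F(3,2,8) ≡ 10 (mod 11); P is NOT on the curve.

Evaluate F(3, 2, 8) term-by-term (mod 11).
  -3*X**3 ↦ -3·27·1·1 = -81
  -3*X**2*Z ↦ -3·9·1·8 = -216
  -X*Y**2 ↦ -1·3·4·1 = -12
  -2*X*Y*Z ↦ -2·3·2·8 = -96
  -Y**3 ↦ -1·1·8·1 = -8
  -Y**2*Z ↦ -1·1·4·8 = -32
  -Y*Z**2 ↦ -1·1·2·64 = -128
Sum: F(3, 2, 8) = (-81) + (-216) + (-12) + (-96) + (-8) + (-32) + (-128) = -573.
Reducing mod 11: -573 ≡ 10 (mod 11).
Since F(a, b, c) ≡ 10 ≠ 0 (mod 11), P does NOT lie on the curve.


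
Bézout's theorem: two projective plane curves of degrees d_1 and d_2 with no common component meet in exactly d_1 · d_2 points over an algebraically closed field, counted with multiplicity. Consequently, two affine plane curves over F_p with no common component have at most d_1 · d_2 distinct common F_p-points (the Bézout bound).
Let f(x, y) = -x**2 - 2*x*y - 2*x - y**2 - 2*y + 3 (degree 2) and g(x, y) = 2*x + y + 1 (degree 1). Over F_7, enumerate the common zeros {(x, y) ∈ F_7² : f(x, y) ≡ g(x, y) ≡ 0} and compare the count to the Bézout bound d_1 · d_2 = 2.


Common zeros: {(2, 2), (5, 3)}; count = 2; Bézout bound = 2.

deg(f) = 2, deg(g) = 1, so Bézout bound = 2.
Scan x ∈ F_7. For each x, list the y ∈ F_7 with f(x, y) ≡ 0 and those with g(x, y) ≡ 0 (mod 7); the common zeros in that column are the intersection.
  x = 0: f ≡ 0 at y ∈ {1, 4}; g ≡ 0 at y ∈ {6}; common: ∅.
  x = 1: f ≡ 0 at y ∈ {0, 3}; g ≡ 0 at y ∈ {4}; common: ∅.
  x = 2: f ≡ 0 at y ∈ {2, 6}; g ≡ 0 at y ∈ {2}; common: {2}.
  x = 3: f ≡ 0 at y ∈ {1, 5}; g ≡ 0 at y ∈ {0}; common: ∅.
  x = 4: f ≡ 0 at y ∈ {0, 4}; g ≡ 0 at y ∈ {5}; common: ∅.
  x = 5: f ≡ 0 at y ∈ {3, 6}; g ≡ 0 at y ∈ {3}; common: {3}.
  x = 6: f ≡ 0 at y ∈ {2, 5}; g ≡ 0 at y ∈ {1}; common: ∅.
Collecting: common zeros = {(2, 2), (5, 3)}, so the count is 2.
Comparison with the Bézout bound: 2 ≤ 2 = deg(f)·deg(g), as expected for curves with no common component (the bound is attained).


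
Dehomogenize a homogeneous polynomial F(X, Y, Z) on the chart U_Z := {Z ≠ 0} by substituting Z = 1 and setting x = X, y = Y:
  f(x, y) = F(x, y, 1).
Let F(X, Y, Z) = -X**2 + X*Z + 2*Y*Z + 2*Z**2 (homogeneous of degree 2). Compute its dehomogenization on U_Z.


f(x, y) = -x**2 + x + 2*y + 2

On U_Z we set Z = 1. Each monomial c·X^i·Y^j·Z^k in F becomes c·x^i·y^j·1^k = c·x^i·y^j.
Substituting Z = 1: F(X, Y, 1) = -x**2 + x + 2*y + 2.
Note: deg(f) ≤ deg(F) = 2; strict inequality happens when F is divisible by Z (lost terms).


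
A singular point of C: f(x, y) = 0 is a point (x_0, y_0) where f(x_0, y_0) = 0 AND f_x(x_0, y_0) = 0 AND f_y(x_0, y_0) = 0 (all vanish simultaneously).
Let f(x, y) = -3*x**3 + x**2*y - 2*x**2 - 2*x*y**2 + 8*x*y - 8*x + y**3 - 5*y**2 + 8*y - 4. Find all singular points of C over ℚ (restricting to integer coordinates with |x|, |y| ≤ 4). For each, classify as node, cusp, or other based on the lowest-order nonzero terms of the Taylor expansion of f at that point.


Singular points: {(0, 2)}; classification: cusp.

Compute partial derivatives:
  f_x = -9*x**2 + 2*x*y - 4*x - 2*y**2 + 8*y - 8.
  f_y = x**2 - 4*x*y + 8*x + 3*y**2 - 10*y + 8.
Scan x_0 ∈ {−4, ..., 4}. For each x_0, f_y(x_0, y) is a polynomial in y; find its integer roots y ∈ {−4, ..., 4}, then test f_x and f at those candidates.
  x = -4: f_y(-4, y) = 3*y**2 + 6*y - 8; no integer root y with |y| ≤ 4.
  x = -3: f_y(-3, y) = 3*y**2 + 2*y - 7; no integer root y with |y| ≤ 4.
  x = -2: f_y(-2, y) = 3*y**2 - 2*y - 4; no integer root y with |y| ≤ 4.
  x = -1: f_y(-1, y) = 3*y**2 - 6*y + 1; no integer root y with |y| ≤ 4.
  x = 0: f_y(0, y) = 3*y**2 - 10*y + 8; vanishes at y ∈ {2}. (0, 2): f_x = 0, f = 0 — SINGULAR.
  x = 1: f_y(1, y) = 3*y**2 - 14*y + 17; no integer root y with |y| ≤ 4.
  x = 2: f_y(2, y) = 3*y**2 - 18*y + 28; no integer root y with |y| ≤ 4.
  x = 3: f_y(3, y) = 3*y**2 - 22*y + 41; no integer root y with |y| ≤ 4.
  x = 4: f_y(4, y) = 3*y**2 - 26*y + 56; vanishes at y ∈ {4}. (4, 4): f_x = -136 ≠ 0.
Only singular point on the grid: (0, 2).
Classify: substitute x = 0 + u, y = 2 + v and expand: f = -3*u**3 + u**2*v - 2*u*v**2 + v**3 + v**2.
No constant or linear terms (consistent with a singular point). Quadratic part: v**2. Cubic part: -3*u**3 + u**2*v - 2*u*v**2 + v**3.
The quadratic part v**2 is a perfect square, so there is a single (double) tangent line v = 0, i.e. y = 2. Restricting the cubic part to that line (v = 0) leaves -3*u**3 ≠ 0, so f is not divisible by v and the branch is v² ≈ 3*u**3 to lowest order — this is a cusp.
Classification: cusp.


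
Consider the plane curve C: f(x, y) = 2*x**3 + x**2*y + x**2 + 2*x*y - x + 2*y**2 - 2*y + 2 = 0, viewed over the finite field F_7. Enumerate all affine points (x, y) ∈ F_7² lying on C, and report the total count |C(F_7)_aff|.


Affine F_7-points: {(0, 3), (0, 5), (1, 1), (1, 2), (2, 1), (2, 3), (3, 1), (3, 3), (6, 6)}; count = 9.

For each of the 49 pairs (x, y) ∈ F_7², evaluate f(x, y) mod 7. Record the zeros.
  x = 0: [0↦2, 1↦2, 2↦6, 3↦0, 4↦5, 5↦0, 6↦6]  zeros at y ∈ {3, 5}
  x = 1: [0↦4, 1↦0, 2↦0, 3↦4, 4↦5, 5↦3, 6↦5]  zeros at y ∈ {1, 2}
  x = 2: [0↦6, 1↦0, 2↦5, 3↦0, 4↦6, 5↦2, 6↦2]  zeros at y ∈ {1, 3}
  x = 3: [0↦6, 1↦0, 2↦5, 3↦0, 4↦6, 5↦2, 6↦2]  zeros at y ∈ {1, 3}
  x = 4: [0↦2, 1↦5, 2↦5, 3↦2, 4↦3, 5↦1, 6↦3]  zeros at y ∈ ∅
  x = 5: [0↦6, 1↦6, 2↦3, 3↦4, 4↦2, 5↦4, 6↦3]  zeros at y ∈ ∅
  x = 6: [0↦2, 1↦1, 2↦4, 3↦4, 4↦1, 5↦2, 6↦0]  zeros at y ∈ {6}
Collecting zeros: affine points = {(0, 3), (0, 5), (1, 1), (1, 2), (2, 1), (2, 3), (3, 1), (3, 3), (6, 6)}.
Total count |C(F_7)_aff| = 9.


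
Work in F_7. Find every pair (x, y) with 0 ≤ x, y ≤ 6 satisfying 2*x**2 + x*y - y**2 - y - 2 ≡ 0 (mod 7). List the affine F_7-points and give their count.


Affine F_7-points: {(0, 3), (1, 0), (2, 3), (2, 5), (6, 0), (6, 5)}; count = 6.

For each of the 49 pairs (x, y) ∈ F_7², evaluate f(x, y) mod 7. Record the zeros.
  x = 0: [0↦5, 1↦3, 2↦6, 3↦0, 4↦6, 5↦3, 6↦5]  zeros at y ∈ {3}
  x = 1: [0↦0, 1↦6, 2↦3, 3↦5, 4↦5, 5↦3, 6↦6]  zeros at y ∈ {0}
  x = 2: [0↦6, 1↦6, 2↦4, 3↦0, 4↦1, 5↦0, 6↦4]  zeros at y ∈ {3, 5}
  x = 3: [0↦2, 1↦3, 2↦2, 3↦6, 4↦1, 5↦1, 6↦6]  zeros at y ∈ ∅
  x = 4: [0↦2, 1↦4, 2↦4, 3↦2, 4↦5, 5↦6, 6↦5]  zeros at y ∈ ∅
  x = 5: [0↦6, 1↦2, 2↦3, 3↦2, 4↦6, 5↦1, 6↦1]  zeros at y ∈ ∅
  x = 6: [0↦0, 1↦4, 2↦6, 3↦6, 4↦4, 5↦0, 6↦1]  zeros at y ∈ {0, 5}
Collecting zeros: affine points = {(0, 3), (1, 0), (2, 3), (2, 5), (6, 0), (6, 5)}.
Total count |C(F_7)_aff| = 6.


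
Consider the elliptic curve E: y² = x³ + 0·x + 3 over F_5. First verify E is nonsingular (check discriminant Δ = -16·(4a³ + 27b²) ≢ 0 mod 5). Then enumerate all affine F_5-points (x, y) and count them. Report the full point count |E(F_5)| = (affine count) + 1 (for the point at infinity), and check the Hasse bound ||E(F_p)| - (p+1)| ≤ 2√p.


Affine points = {(1, 2), (1, 3), (2, 1), (2, 4), (3, 0)}; affine count = 5; |E(F_5)| = 6.

Discriminant check: Δ ∝ 4a³ + 27b² = 4·0³ + 27·3² = 4·0 + 27·9 ≡ 3 (mod 5). Nonzero ⇒ E is nonsingular.
For each x ∈ F_5, compute rhs = x³ + 0·x + 3 mod 5, then count y ∈ F_5 with y² ≡ rhs.
  x = 0: rhs = 3, matching y values: none (0 points).
  x = 1: rhs = 4, matching y values: 2, 3 (2 points).
  x = 2: rhs = 1, matching y values: 1, 4 (2 points).
  x = 3: rhs = 0, matching y values: 0 (1 points).
  x = 4: rhs = 2, matching y values: none (0 points).
Total affine count: 5.
Full point count |E(F_5)| = 5 + 1 = 6.
Hasse bound: |6 − (5+1)| = |0| = 0 ≤ 2√5 ≈ 4.4721 ✓.


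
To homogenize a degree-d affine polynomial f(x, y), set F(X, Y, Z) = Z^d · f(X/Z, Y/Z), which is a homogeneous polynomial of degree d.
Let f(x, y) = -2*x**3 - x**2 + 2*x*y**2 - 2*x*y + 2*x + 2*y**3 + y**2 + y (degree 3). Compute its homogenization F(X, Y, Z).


F(X, Y, Z) = -2*X**3 - X**2*Z + 2*X*Y**2 - 2*X*Y*Z + 2*X*Z**2 + 2*Y**3 + Y**2*Z + Y*Z**2

deg(f) = 3.
Substitute x = X/Z, y = Y/Z into f, then multiply by Z^3.
  monomial -2·x^3·y^0 ↦ -2·X^3·Y^0·Z^0.
  monomial -1·x^2·y^0 ↦ -1·X^2·Y^0·Z^1.
  monomial 2·x^1·y^2 ↦ 2·X^1·Y^2·Z^0.
  monomial -2·x^1·y^1 ↦ -2·X^1·Y^1·Z^1.
  monomial 2·x^1·y^0 ↦ 2·X^1·Y^0·Z^2.
  monomial 2·x^0·y^3 ↦ 2·X^0·Y^3·Z^0.
  monomial 1·x^0·y^2 ↦ 1·X^0·Y^2·Z^1.
  monomial 1·x^0·y^1 ↦ 1·X^0·Y^1·Z^2.
Collecting: F(X, Y, Z) = -2*X**3 - X**2*Z + 2*X*Y**2 - 2*X*Y*Z + 2*X*Z**2 + 2*Y**3 + Y**2*Z + Y*Z**2.


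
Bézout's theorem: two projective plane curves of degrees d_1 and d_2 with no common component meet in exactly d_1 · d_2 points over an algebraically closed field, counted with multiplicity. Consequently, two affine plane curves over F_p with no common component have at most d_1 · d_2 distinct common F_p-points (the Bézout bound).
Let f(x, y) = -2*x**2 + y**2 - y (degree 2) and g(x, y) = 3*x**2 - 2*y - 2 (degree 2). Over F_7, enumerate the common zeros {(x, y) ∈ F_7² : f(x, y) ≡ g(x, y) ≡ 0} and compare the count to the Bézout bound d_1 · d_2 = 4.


Common zeros: ∅; count = 0; Bézout bound = 4.

deg(f) = 2, deg(g) = 2, so Bézout bound = 4.
Scan x ∈ F_7. For each x, list the y ∈ F_7 with f(x, y) ≡ 0 and those with g(x, y) ≡ 0 (mod 7); the common zeros in that column are the intersection.
  x = 0: f ≡ 0 at y ∈ {0, 1}; g ≡ 0 at y ∈ {6}; common: ∅.
  x = 1: f ≡ 0 at y ∈ {2, 6}; g ≡ 0 at y ∈ {4}; common: ∅.
  x = 2: f ≡ 0 at y ∈ ∅; g ≡ 0 at y ∈ {5}; common: ∅.
  x = 3: f ≡ 0 at y ∈ ∅; g ≡ 0 at y ∈ {2}; common: ∅.
  x = 4: f ≡ 0 at y ∈ ∅; g ≡ 0 at y ∈ {2}; common: ∅.
  x = 5: f ≡ 0 at y ∈ ∅; g ≡ 0 at y ∈ {5}; common: ∅.
  x = 6: f ≡ 0 at y ∈ {2, 6}; g ≡ 0 at y ∈ {4}; common: ∅.
Collecting: common zeros = ∅, so the count is 0.
Comparison with the Bézout bound: 0 ≤ 4 = deg(f)·deg(g), as expected for curves with no common component (the affine F_7-count falls short of the bound because intersections may lie at infinity, over extension fields, or carry multiplicity).


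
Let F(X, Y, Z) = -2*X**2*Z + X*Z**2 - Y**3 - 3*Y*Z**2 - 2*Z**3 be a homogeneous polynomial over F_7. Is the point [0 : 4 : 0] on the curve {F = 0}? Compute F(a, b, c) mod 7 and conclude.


F(0,4,0) ≡ 6 (mod 7); P is NOT on the curve.

Evaluate F(0, 4, 0) term-by-term (mod 7).
  -2*X**2*Z ↦ -2·0·1·0 = 0
  X*Z**2 ↦ 1·0·1·0 = 0
  -Y**3 ↦ -1·1·64·1 = -64
  -3*Y*Z**2 ↦ -3·1·4·0 = 0
  -2*Z**3 ↦ -2·1·1·0 = 0
Sum: F(0, 4, 0) = (0) + (0) + (-64) + (0) + (0) = -64.
Reducing mod 7: -64 ≡ 6 (mod 7).
Since F(a, b, c) ≡ 6 ≠ 0 (mod 7), P does NOT lie on the curve.


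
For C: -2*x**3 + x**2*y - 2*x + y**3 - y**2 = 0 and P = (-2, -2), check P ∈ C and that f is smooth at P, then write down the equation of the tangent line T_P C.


Tangent line at P: -18*x + 20*y + 4 = 0.

Step 1: f(-2, -2) = 0, so P lies on C.
Step 2: partial derivatives
  f_x(x, y) = -6*x**2 + 2*x*y - 2, f_y(x, y) = x**2 + 3*y**2 - 2*y.
  f_x(P) = -18, f_y(P) = 20 (gradient nonzero, so P is smooth).
Step 3: tangent line at P: -18·(x − -2) + 20·(y − -2) = 0.
Expanding: -18*x + 20*y + 4 = 0.


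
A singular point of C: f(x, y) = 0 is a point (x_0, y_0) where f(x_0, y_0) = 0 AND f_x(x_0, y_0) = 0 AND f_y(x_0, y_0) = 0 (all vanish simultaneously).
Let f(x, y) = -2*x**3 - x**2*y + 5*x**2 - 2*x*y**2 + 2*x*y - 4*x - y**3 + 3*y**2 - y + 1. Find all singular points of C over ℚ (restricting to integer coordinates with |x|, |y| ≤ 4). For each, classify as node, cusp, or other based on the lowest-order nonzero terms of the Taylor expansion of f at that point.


Singular points: {(1, 0)}; classification: node.

Compute partial derivatives:
  f_x = -6*x**2 - 2*x*y + 10*x - 2*y**2 + 2*y - 4.
  f_y = -x**2 - 4*x*y + 2*x - 3*y**2 + 6*y - 1.
Scan x_0 ∈ {−4, ..., 4}. For each x_0, f_y(x_0, y) is a polynomial in y; find its integer roots y ∈ {−4, ..., 4}, then test f_x and f at those candidates.
  x = -4: f_y(-4, y) = -3*y**2 + 22*y - 25; no integer root y with |y| ≤ 4.
  x = -3: f_y(-3, y) = -3*y**2 + 18*y - 16; no integer root y with |y| ≤ 4.
  x = -2: f_y(-2, y) = -3*y**2 + 14*y - 9; no integer root y with |y| ≤ 4.
  x = -1: f_y(-1, y) = -3*y**2 + 10*y - 4; no integer root y with |y| ≤ 4.
  x = 0: f_y(0, y) = -3*y**2 + 6*y - 1; no integer root y with |y| ≤ 4.
  x = 1: f_y(1, y) = -3*y**2 + 2*y; vanishes at y ∈ {0}. (1, 0): f_x = 0, f = 0 — SINGULAR.
  x = 2: f_y(2, y) = -3*y**2 - 2*y - 1; no integer root y with |y| ≤ 4.
  x = 3: f_y(3, y) = -3*y**2 - 6*y - 4; no integer root y with |y| ≤ 4.
  x = 4: f_y(4, y) = -3*y**2 - 10*y - 9; no integer root y with |y| ≤ 4.
Only singular point on the grid: (1, 0).
Classify: substitute x = 1 + u, y = 0 + v and expand: f = -2*u**3 - u**2*v - u**2 - 2*u*v**2 - v**3 + v**2.
No constant or linear terms (consistent with a singular point). Quadratic part: -u**2 + v**2. Cubic part: -2*u**3 - u**2*v - 2*u*v**2 - v**3.
The quadratic part v**2 - u**2 = (v − u)(v + u) splits into two distinct linear factors, so there are two distinct tangent lines y − 0 = ±(x − 1) — this is a node (ordinary double point).
Classification: node.


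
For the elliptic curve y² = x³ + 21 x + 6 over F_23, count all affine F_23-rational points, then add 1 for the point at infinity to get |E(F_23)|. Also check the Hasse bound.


Affine points = {(0, 11), (0, 12), (3, 2), (3, 21), (4, 4), (4, 19), (5, 11), (5, 12), (6, 7), (6, 16), (7, 6), (7, 17), (9, 2), (9, 21), (11, 2), (11, 21), (12, 10), (12, 13), (14, 10), (14, 13), (15, 4), (15, 19), (17, 3), (17, 20), (18, 11), (18, 12), (20, 10), (20, 13), (21, 5), (21, 18)}; affine count = 30; |E(F_23)| = 31.

Discriminant check: Δ ∝ 4a³ + 27b² = 4·21³ + 27·6² = 4·9261 + 27·36 ≡ 20 (mod 23). Nonzero ⇒ E is nonsingular.
For each x ∈ F_23, compute rhs = x³ + 21·x + 6 mod 23, then count y ∈ F_23 with y² ≡ rhs.
  x = 0: rhs = 6, matching y values: 11, 12 (2 points).
  x = 1: rhs = 5, matching y values: none (0 points).
  x = 2: rhs = 10, matching y values: none (0 points).
  x = 3: rhs = 4, matching y values: 2, 21 (2 points).
  x = 4: rhs = 16, matching y values: 4, 19 (2 points).
  x = 5: rhs = 6, matching y values: 11, 12 (2 points).
  x = 6: rhs = 3, matching y values: 7, 16 (2 points).
  x = 7: rhs = 13, matching y values: 6, 17 (2 points).
  x = 8: rhs = 19, matching y values: none (0 points).
  x = 9: rhs = 4, matching y values: 2, 21 (2 points).
  x = 10: rhs = 20, matching y values: none (0 points).
  x = 11: rhs = 4, matching y values: 2, 21 (2 points).
  x = 12: rhs = 8, matching y values: 10, 13 (2 points).
  x = 13: rhs = 15, matching y values: none (0 points).
  x = 14: rhs = 8, matching y values: 10, 13 (2 points).
  x = 15: rhs = 16, matching y values: 4, 19 (2 points).
  x = 16: rhs = 22, matching y values: none (0 points).
  x = 17: rhs = 9, matching y values: 3, 20 (2 points).
  x = 18: rhs = 6, matching y values: 11, 12 (2 points).
  x = 19: rhs = 19, matching y values: none (0 points).
  x = 20: rhs = 8, matching y values: 10, 13 (2 points).
  x = 21: rhs = 2, matching y values: 5, 18 (2 points).
  x = 22: rhs = 7, matching y values: none (0 points).
Total affine count: 30.
Full point count |E(F_23)| = 30 + 1 = 31.
Hasse bound: |31 − (23+1)| = |7| = 7 ≤ 2√23 ≈ 9.5917 ✓.


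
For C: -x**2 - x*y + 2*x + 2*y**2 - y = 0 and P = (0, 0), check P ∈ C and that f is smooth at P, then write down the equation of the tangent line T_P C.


Tangent line at P: 2*x - y = 0.

Step 1: f(0, 0) = 0, so P lies on C.
Step 2: partial derivatives
  f_x(x, y) = -2*x - y + 2, f_y(x, y) = -x + 4*y - 1.
  f_x(P) = 2, f_y(P) = -1 (gradient nonzero, so P is smooth).
Step 3: tangent line at P: 2·(x − 0) + -1·(y − 0) = 0.
Expanding: 2*x - y = 0.


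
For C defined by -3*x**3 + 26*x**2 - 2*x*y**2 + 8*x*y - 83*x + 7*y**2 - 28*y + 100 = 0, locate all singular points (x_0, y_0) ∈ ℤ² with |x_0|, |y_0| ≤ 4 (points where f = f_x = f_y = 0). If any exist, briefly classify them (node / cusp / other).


Singular points: {(3, 2)}; classification: node.

Compute partial derivatives:
  f_x = -9*x**2 + 52*x - 2*y**2 + 8*y - 83.
  f_y = -4*x*y + 8*x + 14*y - 28.
Scan x_0 ∈ {−4, ..., 4}. For each x_0, f_y(x_0, y) is a polynomial in y; find its integer roots y ∈ {−4, ..., 4}, then test f_x and f at those candidates.
  x = -4: f_y(-4, y) = 30*y - 60; vanishes at y ∈ {2}. (-4, 2): f_x = -427 ≠ 0.
  x = -3: f_y(-3, y) = 26*y - 52; vanishes at y ∈ {2}. (-3, 2): f_x = -312 ≠ 0.
  x = -2: f_y(-2, y) = 22*y - 44; vanishes at y ∈ {2}. (-2, 2): f_x = -215 ≠ 0.
  x = -1: f_y(-1, y) = 18*y - 36; vanishes at y ∈ {2}. (-1, 2): f_x = -136 ≠ 0.
  x = 0: f_y(0, y) = 14*y - 28; vanishes at y ∈ {2}. (0, 2): f_x = -75 ≠ 0.
  x = 1: f_y(1, y) = 10*y - 20; vanishes at y ∈ {2}. (1, 2): f_x = -32 ≠ 0.
  x = 2: f_y(2, y) = 6*y - 12; vanishes at y ∈ {2}. (2, 2): f_x = -7 ≠ 0.
  x = 3: f_y(3, y) = 2*y - 4; vanishes at y ∈ {2}. (3, 2): f_x = 0, f = 0 — SINGULAR.
  x = 4: f_y(4, y) = 4 - 2*y; vanishes at y ∈ {2}. (4, 2): f_x = -11 ≠ 0.
Only singular point on the grid: (3, 2).
Classify: substitute x = 3 + u, y = 2 + v and expand: f = -3*u**3 - u**2 - 2*u*v**2 + v**2.
No constant or linear terms (consistent with a singular point). Quadratic part: -u**2 + v**2. Cubic part: -3*u**3 - 2*u*v**2.
The quadratic part v**2 - u**2 = (v − u)(v + u) splits into two distinct linear factors, so there are two distinct tangent lines y − 2 = ±(x − 3) — this is a node (ordinary double point).
Classification: node.


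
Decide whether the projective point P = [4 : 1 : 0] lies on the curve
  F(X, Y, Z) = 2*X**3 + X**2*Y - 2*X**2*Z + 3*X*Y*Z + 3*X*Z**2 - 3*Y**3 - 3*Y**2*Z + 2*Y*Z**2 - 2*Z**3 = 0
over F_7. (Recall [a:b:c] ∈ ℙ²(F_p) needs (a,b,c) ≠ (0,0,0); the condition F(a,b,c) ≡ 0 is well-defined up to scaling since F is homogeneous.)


F(4,1,0) ≡ 1 (mod 7); P is NOT on the curve.

Evaluate F(4, 1, 0) term-by-term (mod 7).
  2*X**3 ↦ 2·64·1·1 = 128
  X**2*Y ↦ 1·16·1·1 = 16
  -2*X**2*Z ↦ -2·16·1·0 = 0
  3*X*Y*Z ↦ 3·4·1·0 = 0
  3*X*Z**2 ↦ 3·4·1·0 = 0
  -3*Y**3 ↦ -3·1·1·1 = -3
  -3*Y**2*Z ↦ -3·1·1·0 = 0
  2*Y*Z**2 ↦ 2·1·1·0 = 0
  -2*Z**3 ↦ -2·1·1·0 = 0
Sum: F(4, 1, 0) = (128) + (16) + (0) + (0) + (0) + (-3) + (0) + (0) + (0) = 141.
Reducing mod 7: 141 ≡ 1 (mod 7).
Since F(a, b, c) ≡ 1 ≠ 0 (mod 7), P does NOT lie on the curve.


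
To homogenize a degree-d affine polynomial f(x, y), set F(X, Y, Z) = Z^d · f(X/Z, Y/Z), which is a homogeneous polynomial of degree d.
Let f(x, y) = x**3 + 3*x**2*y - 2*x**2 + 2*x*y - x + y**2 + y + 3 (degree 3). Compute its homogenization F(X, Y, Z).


F(X, Y, Z) = X**3 + 3*X**2*Y - 2*X**2*Z + 2*X*Y*Z - X*Z**2 + Y**2*Z + Y*Z**2 + 3*Z**3

deg(f) = 3.
Substitute x = X/Z, y = Y/Z into f, then multiply by Z^3.
  monomial 1·x^3·y^0 ↦ 1·X^3·Y^0·Z^0.
  monomial 3·x^2·y^1 ↦ 3·X^2·Y^1·Z^0.
  monomial -2·x^2·y^0 ↦ -2·X^2·Y^0·Z^1.
  monomial 2·x^1·y^1 ↦ 2·X^1·Y^1·Z^1.
  monomial -1·x^1·y^0 ↦ -1·X^1·Y^0·Z^2.
  monomial 1·x^0·y^2 ↦ 1·X^0·Y^2·Z^1.
  monomial 1·x^0·y^1 ↦ 1·X^0·Y^1·Z^2.
  monomial 3·x^0·y^0 ↦ 3·X^0·Y^0·Z^3.
Collecting: F(X, Y, Z) = X**3 + 3*X**2*Y - 2*X**2*Z + 2*X*Y*Z - X*Z**2 + Y**2*Z + Y*Z**2 + 3*Z**3.
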